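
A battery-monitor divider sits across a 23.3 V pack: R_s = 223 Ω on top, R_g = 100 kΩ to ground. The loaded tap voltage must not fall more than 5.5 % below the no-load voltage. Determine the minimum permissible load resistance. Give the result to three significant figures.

R_L(min) ≈ 3.82 kΩ

Output resistance R_th = R_s‖R_g = (223 × 100000)/100200 = 222.5 Ω.
The fractional drop is R_th/(R_th + R_L); requiring this ≤ 0.0550 gives R_L ≥ R_th(1/0.0550 − 1) = 222.5 × 17.18 = 3.82 kΩ.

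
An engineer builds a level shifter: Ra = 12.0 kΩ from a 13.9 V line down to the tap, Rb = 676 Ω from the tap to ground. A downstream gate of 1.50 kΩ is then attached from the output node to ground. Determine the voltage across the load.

V_out ≈ 0.520 V

The load sits in parallel with Rb: Rb‖R_L = (676 × 1500) / (676 + 1500) = 466.0 Ω.
V_out = 13.9 × 466.0 / (12000 + 466.0) = 13.9 × 466.0/12470 = 0.520 V.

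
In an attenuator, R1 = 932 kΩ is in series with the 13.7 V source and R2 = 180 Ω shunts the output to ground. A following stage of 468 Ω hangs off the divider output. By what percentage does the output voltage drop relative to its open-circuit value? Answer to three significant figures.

27.8 %

The divider's output (Thévenin) resistance is R1‖R2 = 180.0 Ω.
Fractional drop under load = R_th/(R_th + R_L) = 180.0 / (180.0 + 468) = 0.2777.
So the output falls by 27.8 %.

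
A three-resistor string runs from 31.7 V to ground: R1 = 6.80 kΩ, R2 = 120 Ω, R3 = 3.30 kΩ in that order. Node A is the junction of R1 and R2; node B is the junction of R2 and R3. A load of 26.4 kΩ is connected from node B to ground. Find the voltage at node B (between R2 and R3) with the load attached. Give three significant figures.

At node B, R3 is in parallel with the load: R3‖R_L = 2933 Ω.
Below node A the resistance is R2 + (R3‖R_L) = 3053 Ω, so V_A = 31.7 × 3053/9853 = 9.823 V.
Then V_B = V_A × (R3‖R_L)/(R2 + R3‖R_L) = 9.823 × 2933/3053 = 9.44 V.

V ≈ 9.44 V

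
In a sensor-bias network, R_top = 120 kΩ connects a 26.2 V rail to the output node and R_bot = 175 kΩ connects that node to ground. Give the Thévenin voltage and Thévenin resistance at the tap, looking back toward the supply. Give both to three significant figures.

V_th is the open-circuit tap voltage: 26.2 × 175/(120 + 175) = 15.5 V.
With the supply zeroed, R_top and R_bot appear in parallel from the tap: R_th = R_top‖R_bot = (120 × 175)/295.0 = 71.2 kΩ.

V_th = 15.5 V, R_th = 71.2 kΩ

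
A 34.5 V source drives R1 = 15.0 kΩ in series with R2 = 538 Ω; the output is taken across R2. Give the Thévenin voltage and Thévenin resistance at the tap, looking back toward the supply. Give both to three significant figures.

V_th = 1.19 V, R_th = 519 Ω

V_th is the open-circuit tap voltage: 34.5 × 538/(15000 + 538) = 1.19 V.
With the supply zeroed, R1 and R2 appear in parallel from the tap: R_th = R1‖R2 = (15000 × 538)/15540 = 519 Ω.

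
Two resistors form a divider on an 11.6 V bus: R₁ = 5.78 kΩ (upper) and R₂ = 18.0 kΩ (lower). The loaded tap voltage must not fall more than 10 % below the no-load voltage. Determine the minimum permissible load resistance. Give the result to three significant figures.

Output resistance R_th = R₁‖R₂ = (5.78 × 18.0)/23.78 = 4.375 kΩ.
The fractional drop is R_th/(R_th + R_L); requiring this ≤ 0.100 gives R_L ≥ R_th(1/0.100 − 1) = 4.375 × 9.000 = 39.4 kΩ.

R_L(min) ≈ 39.4 kΩ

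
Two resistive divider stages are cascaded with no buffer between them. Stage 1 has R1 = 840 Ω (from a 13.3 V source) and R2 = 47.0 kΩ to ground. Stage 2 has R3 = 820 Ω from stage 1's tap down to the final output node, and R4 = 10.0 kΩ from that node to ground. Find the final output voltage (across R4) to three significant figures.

V_out ≈ 11.2 V

Stage 2 presents R3+R4 = 10820 Ω as a load on stage 1's tap.
Stage 1's lower leg becomes R2‖(R3+R4) = 8795 Ω, so V_mid = 13.3 × 8795/9635 = 12.14 V.
Stage 2 is itself unloaded: V_out = V_mid × R4/(R3+R4) = 12.14 × 10000/10820 = 11.2 V.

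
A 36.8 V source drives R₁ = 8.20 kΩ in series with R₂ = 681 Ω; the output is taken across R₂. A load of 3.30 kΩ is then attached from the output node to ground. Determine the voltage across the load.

V_out ≈ 2.37 V

The load sits in parallel with R₂: R₂‖R_L = (681 × 3300) / (681 + 3300) = 564.5 Ω.
V_out = 36.8 × 564.5 / (8200 + 564.5) = 36.8 × 564.5/8765 = 2.37 V.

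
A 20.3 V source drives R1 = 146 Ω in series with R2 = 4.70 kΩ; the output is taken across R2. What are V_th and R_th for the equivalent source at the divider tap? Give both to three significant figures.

V_th is the open-circuit tap voltage: 20.3 × 4700/(146 + 4700) = 19.7 V.
With the supply zeroed, R1 and R2 appear in parallel from the tap: R_th = R1‖R2 = (146 × 4700)/4846 = 142 Ω.

V_th = 19.7 V, R_th = 142 Ω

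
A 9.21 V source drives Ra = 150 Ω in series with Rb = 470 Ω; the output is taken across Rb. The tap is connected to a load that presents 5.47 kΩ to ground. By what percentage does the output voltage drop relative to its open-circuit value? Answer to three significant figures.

2.04 %

The divider's output (Thévenin) resistance is Ra‖Rb = 113.7 Ω.
Fractional drop under load = R_th/(R_th + R_L) = 113.7 / (113.7 + 5470) = 0.02036.
So the output falls by 2.04 %.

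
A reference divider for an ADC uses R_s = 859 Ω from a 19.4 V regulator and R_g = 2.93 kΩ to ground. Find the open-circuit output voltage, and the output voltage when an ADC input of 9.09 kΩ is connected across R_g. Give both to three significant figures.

Open-circuit: V = 19.4 × 2930/(859 + 2930) = 15.0 V.
With the load, R_g becomes R_g‖R_L = 2216 Ω, so V = 19.4 × 2216/3075 = 14.0 V.

Unloaded: 15.0 V; loaded: 14.0 V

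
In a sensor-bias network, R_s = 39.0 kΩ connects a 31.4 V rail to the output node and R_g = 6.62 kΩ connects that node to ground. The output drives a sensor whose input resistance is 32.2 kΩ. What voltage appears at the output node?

V_out ≈ 3.88 V

The load sits in parallel with R_g: R_g‖R_L = (6.62 × 32.2) / (6.62 + 32.2) = 5.491 kΩ.
V_out = 31.4 × 5.491 / (39.0 + 5.491) = 31.4 × 5.491/44.49 = 3.88 V.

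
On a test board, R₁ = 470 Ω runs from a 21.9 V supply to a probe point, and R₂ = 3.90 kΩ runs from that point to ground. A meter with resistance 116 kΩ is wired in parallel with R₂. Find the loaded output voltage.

The load sits in parallel with R₂: R₂‖R_L = (3900 × 116000) / (3900 + 116000) = 3773 Ω.
V_out = 21.9 × 3773 / (470 + 3773) = 21.9 × 3773/4243 = 19.5 V.
(Unloaded it would have been 19.5 V.)

V_out ≈ 19.5 V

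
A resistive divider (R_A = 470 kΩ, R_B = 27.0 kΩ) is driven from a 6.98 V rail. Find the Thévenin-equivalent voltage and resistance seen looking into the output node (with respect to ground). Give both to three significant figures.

V_th is the open-circuit tap voltage: 6.98 × 27.0/(470 + 27.0) = 0.379 V.
With the supply zeroed, R_A and R_B appear in parallel from the tap: R_th = R_A‖R_B = (470 × 27.0)/497.0 = 25.5 kΩ.

V_th = 0.379 V, R_th = 25.5 kΩ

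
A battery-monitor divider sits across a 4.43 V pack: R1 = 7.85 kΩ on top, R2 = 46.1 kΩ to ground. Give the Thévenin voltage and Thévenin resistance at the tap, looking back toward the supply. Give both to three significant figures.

V_th = 3.79 V, R_th = 6.71 kΩ

V_th is the open-circuit tap voltage: 4.43 × 46.1/(7.85 + 46.1) = 3.79 V.
With the supply zeroed, R1 and R2 appear in parallel from the tap: R_th = R1‖R2 = (7.85 × 46.1)/53.95 = 6.71 kΩ.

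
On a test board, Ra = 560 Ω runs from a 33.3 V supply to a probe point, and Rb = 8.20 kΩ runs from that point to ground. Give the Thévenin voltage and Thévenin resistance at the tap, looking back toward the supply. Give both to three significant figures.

V_th is the open-circuit tap voltage: 33.3 × 8200/(560 + 8200) = 31.2 V.
With the supply zeroed, Ra and Rb appear in parallel from the tap: R_th = Ra‖Rb = (560 × 8200)/8760 = 524 Ω.

V_th = 31.2 V, R_th = 524 Ω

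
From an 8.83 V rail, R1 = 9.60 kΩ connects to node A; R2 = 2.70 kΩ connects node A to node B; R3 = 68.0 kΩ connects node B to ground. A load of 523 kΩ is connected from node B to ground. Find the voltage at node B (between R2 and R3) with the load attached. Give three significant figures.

At node B, R3 is in parallel with the load: R3‖R_L = 60.18 kΩ.
Below node A the resistance is R2 + (R3‖R_L) = 62.88 kΩ, so V_A = 8.83 × 62.88/72.48 = 7.660 V.
Then V_B = V_A × (R3‖R_L)/(R2 + R3‖R_L) = 7.660 × 60.18/62.88 = 7.33 V.

V ≈ 7.33 V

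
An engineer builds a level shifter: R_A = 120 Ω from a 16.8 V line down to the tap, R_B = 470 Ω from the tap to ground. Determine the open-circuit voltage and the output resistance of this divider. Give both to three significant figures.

V_th = 13.4 V, R_th = 95.6 Ω

V_th is the open-circuit tap voltage: 16.8 × 470/(120 + 470) = 13.4 V.
With the supply zeroed, R_A and R_B appear in parallel from the tap: R_th = R_A‖R_B = (120 × 470)/590.0 = 95.6 Ω.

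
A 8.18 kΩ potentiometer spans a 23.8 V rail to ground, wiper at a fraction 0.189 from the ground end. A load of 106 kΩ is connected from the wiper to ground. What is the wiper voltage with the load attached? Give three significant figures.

V ≈ 4.45 V

The wiper splits the pot into (1−α)R = 6.634 kΩ above and αR = 1.546 kΩ below.
Lower section ‖ load = 1.524 kΩ.
V_wiper = 23.8 × 1.524/(6.634 + 1.524) = 4.45 V.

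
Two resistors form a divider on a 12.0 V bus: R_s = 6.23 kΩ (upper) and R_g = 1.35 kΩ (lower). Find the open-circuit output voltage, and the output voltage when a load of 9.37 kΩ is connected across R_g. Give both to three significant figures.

Open-circuit: V = 12.0 × 1.35/(6.23 + 1.35) = 2.14 V.
With the load, R_g becomes R_g‖R_L = 1.180 kΩ, so V = 12.0 × 1.180/7.410 = 1.91 V.

Unloaded: 2.14 V; loaded: 1.91 V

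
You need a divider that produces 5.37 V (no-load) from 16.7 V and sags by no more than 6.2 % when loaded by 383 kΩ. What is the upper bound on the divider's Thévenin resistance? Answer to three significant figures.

R_th ≤ 25.3 kΩ

Loading drop = R_th/(R_th + R_L) ≤ 0.0620, so R_th ≤ R_L · ε/(1−ε) = 383 kΩ × 0.0620/0.9380 = 25.3 kΩ.
(Any R1, R2 with R2/(R1+R2) = 0.322 and R1‖R2 ≤ 25.3 kΩ will meet the spec.)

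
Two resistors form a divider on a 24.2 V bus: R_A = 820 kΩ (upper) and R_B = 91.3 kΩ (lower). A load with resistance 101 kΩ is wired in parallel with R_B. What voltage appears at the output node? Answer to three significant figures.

The load sits in parallel with R_B: R_B‖R_L = (91.3 × 101) / (91.3 + 101) = 47.95 kΩ.
V_out = 24.2 × 47.95 / (820 + 47.95) = 24.2 × 47.95/868.0 = 1.34 V.

V_out ≈ 1.34 V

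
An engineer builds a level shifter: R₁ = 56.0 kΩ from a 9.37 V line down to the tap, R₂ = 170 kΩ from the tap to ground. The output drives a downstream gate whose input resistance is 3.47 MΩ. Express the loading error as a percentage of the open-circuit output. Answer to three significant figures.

The divider's output (Thévenin) resistance is R₁‖R₂ = 42.12 kΩ.
Fractional drop under load = R_th/(R_th + R_L) = 42.12 / (42.12 + 3470) = 0.01199.
So the output falls by 1.20 %.

1.20 %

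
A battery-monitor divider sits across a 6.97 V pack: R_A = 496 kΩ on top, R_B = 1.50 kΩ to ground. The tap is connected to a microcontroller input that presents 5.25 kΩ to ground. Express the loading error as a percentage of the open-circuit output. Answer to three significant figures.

22.2 %

Unloaded V = 6.97 × 1.50/497.5 = 0.02102 V.
Loaded: R_B‖R_L = 1.167 kΩ, giving V = 6.97 × 1.167/497.2 = 0.01636 V.
Drop = (0.02102 − 0.01636) / 0.02102 = 22.2 %.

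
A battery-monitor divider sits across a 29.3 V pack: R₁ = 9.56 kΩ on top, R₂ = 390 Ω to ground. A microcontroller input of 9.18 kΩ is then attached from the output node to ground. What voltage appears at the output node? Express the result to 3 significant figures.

The load sits in parallel with R₂: R₂‖R_L = (390 × 9180) / (390 + 9180) = 374.1 Ω.
V_out = 29.3 × 374.1 / (9560 + 374.1) = 29.3 × 374.1/9934 = 1.10 V.
(Unloaded it would have been 1.15 V.)

V_out ≈ 1.10 V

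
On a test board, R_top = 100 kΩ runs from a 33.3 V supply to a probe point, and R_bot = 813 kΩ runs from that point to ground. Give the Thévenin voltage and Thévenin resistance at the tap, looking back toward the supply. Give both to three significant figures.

V_th = 29.7 V, R_th = 89.0 kΩ

V_th is the open-circuit tap voltage: 33.3 × 813/(100 + 813) = 29.7 V.
With the supply zeroed, R_top and R_bot appear in parallel from the tap: R_th = R_top‖R_bot = (100 × 813)/913.0 = 89.0 kΩ.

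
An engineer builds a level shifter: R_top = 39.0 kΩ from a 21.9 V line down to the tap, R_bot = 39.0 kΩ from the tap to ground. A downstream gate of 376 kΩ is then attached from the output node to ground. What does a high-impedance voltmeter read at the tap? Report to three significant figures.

The load sits in parallel with R_bot: R_bot‖R_L = (39.0 × 376) / (39.0 + 376) = 35.33 kΩ.
V_out = 21.9 × 35.33 / (39.0 + 35.33) = 21.9 × 35.33/74.33 = 10.4 V.

V_out ≈ 10.4 V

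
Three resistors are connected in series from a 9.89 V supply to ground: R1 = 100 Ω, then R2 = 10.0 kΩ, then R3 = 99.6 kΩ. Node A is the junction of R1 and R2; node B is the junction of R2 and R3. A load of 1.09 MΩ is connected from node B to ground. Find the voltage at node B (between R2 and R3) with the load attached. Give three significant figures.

At node B, R3 is in parallel with the load: R3‖R_L = 91260 Ω.
Below node A the resistance is R2 + (R3‖R_L) = 101300 Ω, so V_A = 9.89 × 101300/101400 = 9.880 V.
Then V_B = V_A × (R3‖R_L)/(R2 + R3‖R_L) = 9.880 × 91260/101300 = 8.90 V.

V ≈ 8.90 V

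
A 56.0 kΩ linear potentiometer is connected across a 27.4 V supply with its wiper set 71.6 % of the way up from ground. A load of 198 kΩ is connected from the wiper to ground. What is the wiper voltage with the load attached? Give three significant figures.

The wiper splits the pot into (1−α)R = 15.90 kΩ above and αR = 40.10 kΩ below.
Lower section ‖ load = 33.34 kΩ.
V_wiper = 27.4 × 33.34/(15.90 + 33.34) = 18.6 V.

V ≈ 18.6 V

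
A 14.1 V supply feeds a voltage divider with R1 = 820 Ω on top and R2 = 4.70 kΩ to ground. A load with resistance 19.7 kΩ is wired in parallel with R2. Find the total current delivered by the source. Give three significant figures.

R2‖R_L = 3795 Ω, so the source sees R1 + R2‖R_L = 4615 Ω.
I = 14.1 V / 4615 Ω = 3.06 mA.

I ≈ 3.06 mA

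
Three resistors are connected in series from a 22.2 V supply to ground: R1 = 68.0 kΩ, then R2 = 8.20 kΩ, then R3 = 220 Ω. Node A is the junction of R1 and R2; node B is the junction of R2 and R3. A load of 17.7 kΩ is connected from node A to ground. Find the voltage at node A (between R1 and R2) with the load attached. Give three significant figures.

Below node A the series string R2+R3 = 8420 Ω sits in parallel with the 17700 Ω load: 5706 Ω.
V_A = 22.2 × 5706/(68000 + 5706) = 1.72 V.

V ≈ 1.72 V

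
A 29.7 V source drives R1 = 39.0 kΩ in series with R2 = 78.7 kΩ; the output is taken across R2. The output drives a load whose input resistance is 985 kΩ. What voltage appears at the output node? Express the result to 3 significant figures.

V_out ≈ 19.3 V

The load sits in parallel with R2: R2‖R_L = (78.7 × 985) / (78.7 + 985) = 72.88 kΩ.
V_out = 29.7 × 72.88 / (39.0 + 72.88) = 29.7 × 72.88/111.9 = 19.3 V.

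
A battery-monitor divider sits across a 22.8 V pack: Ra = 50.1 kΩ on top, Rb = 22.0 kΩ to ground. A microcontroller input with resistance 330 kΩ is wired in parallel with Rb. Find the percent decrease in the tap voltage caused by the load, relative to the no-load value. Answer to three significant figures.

The divider's output (Thévenin) resistance is Ra‖Rb = 15.29 kΩ.
Fractional drop under load = R_th/(R_th + R_L) = 15.29 / (15.29 + 330) = 0.04427.
So the output falls by 4.43 %.

4.43 %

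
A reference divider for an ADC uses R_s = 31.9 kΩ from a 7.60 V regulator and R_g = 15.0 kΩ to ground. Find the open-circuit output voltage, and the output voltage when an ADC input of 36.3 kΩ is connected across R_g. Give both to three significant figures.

Open-circuit: V = 7.60 × 15.0/(31.9 + 15.0) = 2.43 V.
With the load, R_g becomes R_g‖R_L = 10.61 kΩ, so V = 7.60 × 10.61/42.51 = 1.90 V.

Unloaded: 2.43 V; loaded: 1.90 V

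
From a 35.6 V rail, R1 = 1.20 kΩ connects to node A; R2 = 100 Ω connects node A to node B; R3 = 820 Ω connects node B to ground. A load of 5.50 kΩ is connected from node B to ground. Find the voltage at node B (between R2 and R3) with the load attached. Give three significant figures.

V ≈ 12.6 V

At node B, R3 is in parallel with the load: R3‖R_L = 713.6 Ω.
Below node A the resistance is R2 + (R3‖R_L) = 813.6 Ω, so V_A = 35.6 × 813.6/2014 = 14.38 V.
Then V_B = V_A × (R3‖R_L)/(R2 + R3‖R_L) = 14.38 × 713.6/813.6 = 12.6 V.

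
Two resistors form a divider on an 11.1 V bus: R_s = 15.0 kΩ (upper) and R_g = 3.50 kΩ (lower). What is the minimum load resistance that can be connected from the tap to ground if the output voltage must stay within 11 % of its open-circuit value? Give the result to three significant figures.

R_L(min) ≈ 23.0 kΩ

Output resistance R_th = R_s‖R_g = (15.0 × 3.50)/18.50 = 2.838 kΩ.
The fractional drop is R_th/(R_th + R_L); requiring this ≤ 0.110 gives R_L ≥ R_th(1/0.110 − 1) = 2.838 × 8.091 = 23.0 kΩ.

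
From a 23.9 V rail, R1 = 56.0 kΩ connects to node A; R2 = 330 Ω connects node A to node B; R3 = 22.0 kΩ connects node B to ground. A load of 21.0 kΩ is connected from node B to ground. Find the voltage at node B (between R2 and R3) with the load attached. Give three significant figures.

At node B, R3 is in parallel with the load: R3‖R_L = 10740 Ω.
Below node A the resistance is R2 + (R3‖R_L) = 11070 Ω, so V_A = 23.9 × 11070/67070 = 3.946 V.
Then V_B = V_A × (R3‖R_L)/(R2 + R3‖R_L) = 3.946 × 10740/11070 = 3.83 V.

V ≈ 3.83 V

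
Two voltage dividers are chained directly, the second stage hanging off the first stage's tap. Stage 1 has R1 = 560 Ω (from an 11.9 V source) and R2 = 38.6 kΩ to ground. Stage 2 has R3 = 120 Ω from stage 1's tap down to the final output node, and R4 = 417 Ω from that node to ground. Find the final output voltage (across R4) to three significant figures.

Stage 2 presents R3+R4 = 537.0 Ω as a load on stage 1's tap.
Stage 1's lower leg becomes R2‖(R3+R4) = 529.6 Ω, so V_mid = 11.9 × 529.6/1090 = 5.784 V.
Stage 2 is itself unloaded: V_out = V_mid × R4/(R3+R4) = 5.784 × 417/537.0 = 4.49 V.

V_out ≈ 4.49 V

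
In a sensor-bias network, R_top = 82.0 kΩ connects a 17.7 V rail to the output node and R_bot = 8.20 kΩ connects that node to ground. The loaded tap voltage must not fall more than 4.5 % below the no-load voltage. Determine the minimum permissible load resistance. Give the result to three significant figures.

R_L(min) ≈ 158 kΩ

Output resistance R_th = R_top‖R_bot = (82.0 × 8.20)/90.20 = 7.455 kΩ.
The fractional drop is R_th/(R_th + R_L); requiring this ≤ 0.0450 gives R_L ≥ R_th(1/0.0450 − 1) = 7.455 × 21.22 = 158 kΩ.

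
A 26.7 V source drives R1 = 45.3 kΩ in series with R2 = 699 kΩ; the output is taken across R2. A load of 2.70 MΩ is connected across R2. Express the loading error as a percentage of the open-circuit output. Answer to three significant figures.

1.55 %

The divider's output (Thévenin) resistance is R1‖R2 = 42.54 kΩ.
Fractional drop under load = R_th/(R_th + R_L) = 42.54 / (42.54 + 2700) = 0.01551.
So the output falls by 1.55 %.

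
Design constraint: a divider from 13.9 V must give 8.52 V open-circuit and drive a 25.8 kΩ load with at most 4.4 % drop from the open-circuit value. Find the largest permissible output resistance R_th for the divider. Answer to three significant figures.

R_th ≤ 1.19 kΩ

Loading drop = R_th/(R_th + R_L) ≤ 0.0440, so R_th ≤ R_L · ε/(1−ε) = 25.8 kΩ × 0.0440/0.9560 = 1.19 kΩ.
(Any R1, R2 with R2/(R1+R2) = 0.613 and R1‖R2 ≤ 1.19 kΩ will meet the spec.)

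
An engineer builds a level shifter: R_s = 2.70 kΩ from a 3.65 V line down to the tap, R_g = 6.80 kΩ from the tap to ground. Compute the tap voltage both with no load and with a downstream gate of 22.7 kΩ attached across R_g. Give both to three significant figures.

Unloaded: 2.61 V; loaded: 2.41 V

Open-circuit: V = 3.65 × 6.80/(2.70 + 6.80) = 2.61 V.
With the load, R_g becomes R_g‖R_L = 5.233 kΩ, so V = 3.65 × 5.233/7.933 = 2.41 V.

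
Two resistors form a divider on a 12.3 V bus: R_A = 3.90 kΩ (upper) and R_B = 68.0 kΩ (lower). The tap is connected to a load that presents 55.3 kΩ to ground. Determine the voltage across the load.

The load sits in parallel with R_B: R_B‖R_L = (68.0 × 55.3) / (68.0 + 55.3) = 30.50 kΩ.
V_out = 12.3 × 30.50 / (3.90 + 30.50) = 12.3 × 30.50/34.40 = 10.9 V.
(Unloaded it would have been 11.6 V.)

V_out ≈ 10.9 V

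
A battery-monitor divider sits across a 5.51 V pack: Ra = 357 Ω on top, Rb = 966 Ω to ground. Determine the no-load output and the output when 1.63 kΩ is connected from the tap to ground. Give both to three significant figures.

Unloaded: 4.02 V; loaded: 3.47 V

Open-circuit: V = 5.51 × 966/(357 + 966) = 4.02 V.
With the load, Rb becomes Rb‖R_L = 606.5 Ω, so V = 5.51 × 606.5/963.5 = 3.47 V.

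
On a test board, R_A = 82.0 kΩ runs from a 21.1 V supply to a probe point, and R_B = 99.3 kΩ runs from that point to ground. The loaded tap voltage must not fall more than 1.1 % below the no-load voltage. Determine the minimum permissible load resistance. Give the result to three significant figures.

R_L(min) ≈ 4.04 MΩ

Output resistance R_th = R_A‖R_B = (82.0 × 99.3)/181.3 = 44.91 kΩ.
The fractional drop is R_th/(R_th + R_L); requiring this ≤ 0.0110 gives R_L ≥ R_th(1/0.0110 − 1) = 44.91 × 89.91 = 4.04 MΩ.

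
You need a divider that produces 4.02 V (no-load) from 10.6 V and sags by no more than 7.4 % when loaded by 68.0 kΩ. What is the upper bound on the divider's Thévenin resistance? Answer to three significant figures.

R_th ≤ 5.43 kΩ

Loading drop = R_th/(R_th + R_L) ≤ 0.0740, so R_th ≤ R_L · ε/(1−ε) = 68.0 kΩ × 0.0740/0.9260 = 5.43 kΩ.
(Any R1, R2 with R2/(R1+R2) = 0.379 and R1‖R2 ≤ 5.43 kΩ will meet the spec.)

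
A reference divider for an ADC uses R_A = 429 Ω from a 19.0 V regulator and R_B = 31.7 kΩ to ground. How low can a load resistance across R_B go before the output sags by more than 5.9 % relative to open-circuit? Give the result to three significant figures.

R_L(min) ≈ 6.75 kΩ

Output resistance R_th = R_A‖R_B = (429 × 31700)/32130 = 423.3 Ω.
The fractional drop is R_th/(R_th + R_L); requiring this ≤ 0.0590 gives R_L ≥ R_th(1/0.0590 − 1) = 423.3 × 15.95 = 6.75 kΩ.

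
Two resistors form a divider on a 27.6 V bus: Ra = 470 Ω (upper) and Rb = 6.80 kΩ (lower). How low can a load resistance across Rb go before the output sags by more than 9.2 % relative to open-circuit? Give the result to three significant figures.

R_L(min) ≈ 4.34 kΩ

Output resistance R_th = Ra‖Rb = (470 × 6800)/7270 = 439.6 Ω.
The fractional drop is R_th/(R_th + R_L); requiring this ≤ 0.0920 gives R_L ≥ R_th(1/0.0920 − 1) = 439.6 × 9.870 = 4.34 kΩ.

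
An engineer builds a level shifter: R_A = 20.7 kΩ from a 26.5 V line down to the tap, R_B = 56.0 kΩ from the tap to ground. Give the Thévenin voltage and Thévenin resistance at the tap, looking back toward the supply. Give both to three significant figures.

V_th is the open-circuit tap voltage: 26.5 × 56.0/(20.7 + 56.0) = 19.3 V.
With the supply zeroed, R_A and R_B appear in parallel from the tap: R_th = R_A‖R_B = (20.7 × 56.0)/76.70 = 15.1 kΩ.

V_th = 19.3 V, R_th = 15.1 kΩ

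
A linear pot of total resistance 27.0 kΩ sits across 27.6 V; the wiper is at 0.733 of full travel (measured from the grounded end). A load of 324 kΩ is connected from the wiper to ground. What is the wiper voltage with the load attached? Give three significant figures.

V ≈ 19.9 V

The wiper splits the pot into (1−α)R = 7.209 kΩ above and αR = 19.79 kΩ below.
Lower section ‖ load = 18.65 kΩ.
V_wiper = 27.6 × 18.65/(7.209 + 18.65) = 19.9 V.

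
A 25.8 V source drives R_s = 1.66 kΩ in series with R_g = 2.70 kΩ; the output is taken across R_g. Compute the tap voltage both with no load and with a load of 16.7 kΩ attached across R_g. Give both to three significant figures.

Open-circuit: V = 25.8 × 2.70/(1.66 + 2.70) = 16.0 V.
With the load, R_g becomes R_g‖R_L = 2.324 kΩ, so V = 25.8 × 2.324/3.984 = 15.1 V.

Unloaded: 16.0 V; loaded: 15.1 V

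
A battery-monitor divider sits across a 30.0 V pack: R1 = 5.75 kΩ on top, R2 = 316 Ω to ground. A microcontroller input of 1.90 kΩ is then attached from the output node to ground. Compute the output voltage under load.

V_out ≈ 1.35 V

The load sits in parallel with R2: R2‖R_L = (316 × 1900) / (316 + 1900) = 270.9 Ω.
V_out = 30.0 × 270.9 / (5750 + 270.9) = 30.0 × 270.9/6021 = 1.35 V.
(Unloaded it would have been 1.56 V.)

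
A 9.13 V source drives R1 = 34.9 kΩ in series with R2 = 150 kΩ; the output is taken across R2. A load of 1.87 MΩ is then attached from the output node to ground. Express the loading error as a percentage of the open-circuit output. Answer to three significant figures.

1.49 %

The divider's output (Thévenin) resistance is R1‖R2 = 28.31 kΩ.
Fractional drop under load = R_th/(R_th + R_L) = 28.31 / (28.31 + 1870) = 0.01491.
So the output falls by 1.49 %.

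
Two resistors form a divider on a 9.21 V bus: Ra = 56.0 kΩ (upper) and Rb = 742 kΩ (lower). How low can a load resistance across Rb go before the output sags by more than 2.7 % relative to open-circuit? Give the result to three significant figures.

Output resistance R_th = Ra‖Rb = (56.0 × 742)/798.0 = 52.07 kΩ.
The fractional drop is R_th/(R_th + R_L); requiring this ≤ 0.0270 gives R_L ≥ R_th(1/0.0270 − 1) = 52.07 × 36.04 = 1.88 MΩ.

R_L(min) ≈ 1.88 MΩ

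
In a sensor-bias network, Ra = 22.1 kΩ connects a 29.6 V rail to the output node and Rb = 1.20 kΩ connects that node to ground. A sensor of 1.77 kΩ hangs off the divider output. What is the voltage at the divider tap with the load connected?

The load sits in parallel with Rb: Rb‖R_L = (1.20 × 1.77) / (1.20 + 1.77) = 0.7152 kΩ.
V_out = 29.6 × 0.7152 / (22.1 + 0.7152) = 29.6 × 0.7152/22.82 = 0.928 V.
(Unloaded it would have been 1.52 V.)

V_out ≈ 0.928 V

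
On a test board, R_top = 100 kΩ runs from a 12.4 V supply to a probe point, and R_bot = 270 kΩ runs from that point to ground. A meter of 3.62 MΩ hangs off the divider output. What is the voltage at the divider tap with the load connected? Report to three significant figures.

V_out ≈ 8.87 V

The load sits in parallel with R_bot: R_bot‖R_L = (270 × 3620) / (270 + 3620) = 251.3 kΩ.
V_out = 12.4 × 251.3 / (100 + 251.3) = 12.4 × 251.3/351.3 = 8.87 V.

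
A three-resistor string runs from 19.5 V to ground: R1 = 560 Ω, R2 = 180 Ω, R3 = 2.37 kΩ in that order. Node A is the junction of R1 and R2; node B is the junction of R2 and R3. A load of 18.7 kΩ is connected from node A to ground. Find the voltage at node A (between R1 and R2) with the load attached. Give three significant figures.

V ≈ 15.6 V

Below node A the series string R2+R3 = 2550 Ω sits in parallel with the 18700 Ω load: 2244 Ω.
V_A = 19.5 × 2244/(560 + 2244) = 15.6 V.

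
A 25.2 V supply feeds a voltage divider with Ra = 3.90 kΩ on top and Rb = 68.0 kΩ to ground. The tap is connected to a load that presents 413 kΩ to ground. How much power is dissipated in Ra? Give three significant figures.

Total resistance from the source is Ra + (Rb‖R_L) = 62.29 kΩ, so I = 25.2/62.29 kΩ = 0.4046 mA.
P = I²·Ra = (0.4046 mA)² × 3.90 kΩ = 0.638 mW.

P ≈ 0.638 mW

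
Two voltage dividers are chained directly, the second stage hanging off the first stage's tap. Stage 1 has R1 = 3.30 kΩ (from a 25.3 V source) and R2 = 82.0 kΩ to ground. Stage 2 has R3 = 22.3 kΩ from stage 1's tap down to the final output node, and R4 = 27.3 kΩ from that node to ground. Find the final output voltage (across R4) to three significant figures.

V_out ≈ 12.6 V

Stage 2 presents R3+R4 = 49.60 kΩ as a load on stage 1's tap.
Stage 1's lower leg becomes R2‖(R3+R4) = 30.91 kΩ, so V_mid = 25.3 × 30.91/34.21 = 22.86 V.
Stage 2 is itself unloaded: V_out = V_mid × R4/(R3+R4) = 22.86 × 27.3/49.60 = 12.6 V.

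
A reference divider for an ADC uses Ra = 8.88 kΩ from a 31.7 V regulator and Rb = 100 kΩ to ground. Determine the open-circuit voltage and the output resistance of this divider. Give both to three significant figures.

V_th = 29.1 V, R_th = 8.16 kΩ

V_th is the open-circuit tap voltage: 31.7 × 100/(8.88 + 100) = 29.1 V.
With the supply zeroed, Ra and Rb appear in parallel from the tap: R_th = Ra‖Rb = (8.88 × 100)/108.9 = 8.16 kΩ.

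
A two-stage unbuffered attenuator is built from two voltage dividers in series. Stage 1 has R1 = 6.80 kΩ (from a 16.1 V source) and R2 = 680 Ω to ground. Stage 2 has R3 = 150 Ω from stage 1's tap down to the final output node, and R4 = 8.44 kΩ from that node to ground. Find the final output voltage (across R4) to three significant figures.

V_out ≈ 1.34 V

Stage 2 presents R3+R4 = 8590 Ω as a load on stage 1's tap.
Stage 1's lower leg becomes R2‖(R3+R4) = 630.1 Ω, so V_mid = 16.1 × 630.1/7430 = 1.365 V.
Stage 2 is itself unloaded: V_out = V_mid × R4/(R3+R4) = 1.365 × 8440/8590 = 1.34 V.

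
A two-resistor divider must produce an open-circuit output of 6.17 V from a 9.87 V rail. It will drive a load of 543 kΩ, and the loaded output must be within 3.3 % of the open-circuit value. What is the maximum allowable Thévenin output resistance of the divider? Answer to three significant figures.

Loading drop = R_th/(R_th + R_L) ≤ 0.0330, so R_th ≤ R_L · ε/(1−ε) = 543 kΩ × 0.0330/0.9670 = 18.5 kΩ.
(Any R1, R2 with R2/(R1+R2) = 0.625 and R1‖R2 ≤ 18.5 kΩ will meet the spec.)

R_th ≤ 18.5 kΩ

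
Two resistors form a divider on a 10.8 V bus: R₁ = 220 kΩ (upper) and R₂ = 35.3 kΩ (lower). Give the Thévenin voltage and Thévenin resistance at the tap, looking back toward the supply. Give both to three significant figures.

V_th is the open-circuit tap voltage: 10.8 × 35.3/(220 + 35.3) = 1.49 V.
With the supply zeroed, R₁ and R₂ appear in parallel from the tap: R_th = R₁‖R₂ = (220 × 35.3)/255.3 = 30.4 kΩ.

V_th = 1.49 V, R_th = 30.4 kΩ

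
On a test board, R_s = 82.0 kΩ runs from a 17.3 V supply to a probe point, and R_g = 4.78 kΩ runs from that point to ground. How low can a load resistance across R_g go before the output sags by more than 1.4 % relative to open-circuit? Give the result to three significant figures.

Output resistance R_th = R_s‖R_g = (82.0 × 4.78)/86.78 = 4.517 kΩ.
The fractional drop is R_th/(R_th + R_L); requiring this ≤ 0.0140 gives R_L ≥ R_th(1/0.0140 − 1) = 4.517 × 70.43 = 318 kΩ.

R_L(min) ≈ 318 kΩ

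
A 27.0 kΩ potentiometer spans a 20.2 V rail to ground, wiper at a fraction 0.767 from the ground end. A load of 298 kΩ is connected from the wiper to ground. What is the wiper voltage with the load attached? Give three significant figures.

V ≈ 15.2 V

The wiper splits the pot into (1−α)R = 6.291 kΩ above and αR = 20.71 kΩ below.
Lower section ‖ load = 19.36 kΩ.
V_wiper = 20.2 × 19.36/(6.291 + 19.36) = 15.2 V.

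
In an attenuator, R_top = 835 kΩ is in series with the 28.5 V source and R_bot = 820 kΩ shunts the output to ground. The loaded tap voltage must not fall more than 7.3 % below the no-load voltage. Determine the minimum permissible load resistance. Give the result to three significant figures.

R_L(min) ≈ 5.25 MΩ

Output resistance R_th = R_top‖R_bot = (835 × 820)/1655 = 413.7 kΩ.
The fractional drop is R_th/(R_th + R_L); requiring this ≤ 0.0730 gives R_L ≥ R_th(1/0.0730 − 1) = 413.7 × 12.70 = 5.25 MΩ.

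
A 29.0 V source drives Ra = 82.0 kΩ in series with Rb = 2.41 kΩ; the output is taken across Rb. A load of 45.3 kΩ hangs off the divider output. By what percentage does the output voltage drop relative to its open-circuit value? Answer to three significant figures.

4.91 %

The divider's output (Thévenin) resistance is Ra‖Rb = 2.341 kΩ.
Fractional drop under load = R_th/(R_th + R_L) = 2.341 / (2.341 + 45.3) = 0.04914.
So the output falls by 4.91 %.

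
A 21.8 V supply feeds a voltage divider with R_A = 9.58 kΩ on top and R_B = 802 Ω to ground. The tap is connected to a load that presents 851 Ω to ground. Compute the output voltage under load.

The load sits in parallel with R_B: R_B‖R_L = (802 × 851) / (802 + 851) = 412.9 Ω.
V_out = 21.8 × 412.9 / (9580 + 412.9) = 21.8 × 412.9/9993 = 0.901 V.
(Unloaded it would have been 1.68 V.)

V_out ≈ 0.901 V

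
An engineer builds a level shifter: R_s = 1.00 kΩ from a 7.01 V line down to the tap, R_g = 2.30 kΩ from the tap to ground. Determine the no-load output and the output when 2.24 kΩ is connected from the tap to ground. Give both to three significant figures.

Open-circuit: V = 7.01 × 2.30/(1.00 + 2.30) = 4.89 V.
With the load, R_g becomes R_g‖R_L = 1.135 kΩ, so V = 7.01 × 1.135/2.135 = 3.73 V.

Unloaded: 4.89 V; loaded: 3.73 V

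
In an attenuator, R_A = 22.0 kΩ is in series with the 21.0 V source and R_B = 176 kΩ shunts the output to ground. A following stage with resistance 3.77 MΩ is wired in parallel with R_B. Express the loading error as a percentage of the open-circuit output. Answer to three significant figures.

0.516 %

The divider's output (Thévenin) resistance is R_A‖R_B = 19.56 kΩ.
Fractional drop under load = R_th/(R_th + R_L) = 19.56 / (19.56 + 3770) = 0.005160.
So the output falls by 0.516 %.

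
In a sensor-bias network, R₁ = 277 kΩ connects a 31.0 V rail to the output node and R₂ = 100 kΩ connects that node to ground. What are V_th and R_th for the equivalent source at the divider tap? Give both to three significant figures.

V_th is the open-circuit tap voltage: 31.0 × 100/(277 + 100) = 8.22 V.
With the supply zeroed, R₁ and R₂ appear in parallel from the tap: R_th = R₁‖R₂ = (277 × 100)/377.0 = 73.5 kΩ.

V_th = 8.22 V, R_th = 73.5 kΩ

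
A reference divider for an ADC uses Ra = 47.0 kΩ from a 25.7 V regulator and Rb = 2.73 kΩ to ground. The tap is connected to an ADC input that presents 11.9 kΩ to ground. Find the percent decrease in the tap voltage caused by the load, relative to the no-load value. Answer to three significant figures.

Unloaded V = 25.7 × 2.73/49.73 = 1.411 V.
Loaded: Rb‖R_L = 2.221 kΩ, giving V = 25.7 × 2.221/49.22 = 1.159 V.
Drop = (1.411 − 1.159) / 1.411 = 17.8 %.

17.8 %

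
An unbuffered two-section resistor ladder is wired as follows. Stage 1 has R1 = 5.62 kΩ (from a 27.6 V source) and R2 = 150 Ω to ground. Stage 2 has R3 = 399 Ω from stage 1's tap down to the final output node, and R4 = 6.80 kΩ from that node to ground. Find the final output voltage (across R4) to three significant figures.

Stage 2 presents R3+R4 = 7199 Ω as a load on stage 1's tap.
Stage 1's lower leg becomes R2‖(R3+R4) = 146.9 Ω, so V_mid = 27.6 × 146.9/5767 = 0.7032 V.
Stage 2 is itself unloaded: V_out = V_mid × R4/(R3+R4) = 0.7032 × 6800/7199 = 0.664 V.

V_out ≈ 0.664 V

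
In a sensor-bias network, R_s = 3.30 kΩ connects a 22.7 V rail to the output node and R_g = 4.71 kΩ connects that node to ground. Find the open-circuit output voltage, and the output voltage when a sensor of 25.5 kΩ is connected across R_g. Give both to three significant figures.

Unloaded: 13.3 V; loaded: 12.4 V

Open-circuit: V = 22.7 × 4.71/(3.30 + 4.71) = 13.3 V.
With the load, R_g becomes R_g‖R_L = 3.976 kΩ, so V = 22.7 × 3.976/7.276 = 12.4 V.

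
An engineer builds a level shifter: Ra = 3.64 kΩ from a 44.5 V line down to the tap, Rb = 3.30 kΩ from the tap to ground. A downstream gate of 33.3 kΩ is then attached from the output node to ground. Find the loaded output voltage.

V_out ≈ 20.1 V

The load sits in parallel with Rb: Rb‖R_L = (3.30 × 33.3) / (3.30 + 33.3) = 3.002 kΩ.
V_out = 44.5 × 3.002 / (3.64 + 3.002) = 44.5 × 3.002/6.642 = 20.1 V.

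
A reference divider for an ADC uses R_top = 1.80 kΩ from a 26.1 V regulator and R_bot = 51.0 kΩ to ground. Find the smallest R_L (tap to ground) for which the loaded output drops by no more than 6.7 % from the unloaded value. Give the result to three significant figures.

Output resistance R_th = R_top‖R_bot = (1.80 × 51.0)/52.80 = 1.739 kΩ.
The fractional drop is R_th/(R_th + R_L); requiring this ≤ 0.0670 gives R_L ≥ R_th(1/0.0670 − 1) = 1.739 × 13.93 = 24.2 kΩ.

R_L(min) ≈ 24.2 kΩ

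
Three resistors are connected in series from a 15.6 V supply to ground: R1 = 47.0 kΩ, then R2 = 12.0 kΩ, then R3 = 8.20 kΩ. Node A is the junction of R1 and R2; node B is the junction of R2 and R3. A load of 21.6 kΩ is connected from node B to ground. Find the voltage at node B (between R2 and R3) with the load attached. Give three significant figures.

V ≈ 1.43 V

At node B, R3 is in parallel with the load: R3‖R_L = 5.944 kΩ.
Below node A the resistance is R2 + (R3‖R_L) = 17.94 kΩ, so V_A = 15.6 × 17.94/64.94 = 4.310 V.
Then V_B = V_A × (R3‖R_L)/(R2 + R3‖R_L) = 4.310 × 5.944/17.94 = 1.43 V.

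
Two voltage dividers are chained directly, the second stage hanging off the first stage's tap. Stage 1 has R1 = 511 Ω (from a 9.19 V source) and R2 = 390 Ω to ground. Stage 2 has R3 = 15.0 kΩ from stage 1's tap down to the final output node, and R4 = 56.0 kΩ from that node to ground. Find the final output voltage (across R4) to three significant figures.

V_out ≈ 3.13 V

Stage 2 presents R3+R4 = 71000 Ω as a load on stage 1's tap.
Stage 1's lower leg becomes R2‖(R3+R4) = 387.9 Ω, so V_mid = 9.19 × 387.9/898.9 = 3.966 V.
Stage 2 is itself unloaded: V_out = V_mid × R4/(R3+R4) = 3.966 × 56000/71000 = 3.13 V.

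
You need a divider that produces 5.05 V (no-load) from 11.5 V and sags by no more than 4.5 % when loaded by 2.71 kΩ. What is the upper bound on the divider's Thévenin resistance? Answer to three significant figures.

R_th ≤ 128 Ω

Loading drop = R_th/(R_th + R_L) ≤ 0.0450, so R_th ≤ R_L · ε/(1−ε) = 2.71 kΩ × 0.0450/0.9550 = 128 Ω.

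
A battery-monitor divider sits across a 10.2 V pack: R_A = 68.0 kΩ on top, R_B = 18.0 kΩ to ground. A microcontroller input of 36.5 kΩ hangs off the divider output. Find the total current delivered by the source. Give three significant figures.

R_B‖R_L = 12.06 kΩ, so the source sees R_A + R_B‖R_L = 80.06 kΩ.
I = 10.2 V / 80.06 kΩ = 0.127 mA.

I ≈ 0.127 mA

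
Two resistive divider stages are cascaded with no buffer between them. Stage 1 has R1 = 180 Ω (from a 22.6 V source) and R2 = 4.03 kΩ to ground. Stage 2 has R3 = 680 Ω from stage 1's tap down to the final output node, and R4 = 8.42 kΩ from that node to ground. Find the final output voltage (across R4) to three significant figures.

V_out ≈ 19.6 V

Stage 2 presents R3+R4 = 9100 Ω as a load on stage 1's tap.
Stage 1's lower leg becomes R2‖(R3+R4) = 2793 Ω, so V_mid = 22.6 × 2793/2973 = 21.23 V.
Stage 2 is itself unloaded: V_out = V_mid × R4/(R3+R4) = 21.23 × 8420/9100 = 19.6 V.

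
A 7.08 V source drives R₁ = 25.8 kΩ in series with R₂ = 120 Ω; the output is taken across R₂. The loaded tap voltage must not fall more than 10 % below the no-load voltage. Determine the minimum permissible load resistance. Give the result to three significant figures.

Output resistance R_th = R₁‖R₂ = (25800 × 120)/25920 = 119.4 Ω.
The fractional drop is R_th/(R_th + R_L); requiring this ≤ 0.100 gives R_L ≥ R_th(1/0.100 − 1) = 119.4 × 9.000 = 1.07 kΩ.

R_L(min) ≈ 1.07 kΩ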